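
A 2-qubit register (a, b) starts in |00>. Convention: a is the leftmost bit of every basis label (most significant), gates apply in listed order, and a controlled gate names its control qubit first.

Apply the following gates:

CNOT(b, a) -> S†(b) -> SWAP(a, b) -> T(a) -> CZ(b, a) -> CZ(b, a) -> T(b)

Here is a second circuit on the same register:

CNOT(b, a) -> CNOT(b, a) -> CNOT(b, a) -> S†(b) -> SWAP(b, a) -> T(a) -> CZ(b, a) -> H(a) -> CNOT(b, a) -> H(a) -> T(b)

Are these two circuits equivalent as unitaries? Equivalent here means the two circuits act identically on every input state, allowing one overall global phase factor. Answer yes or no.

Yes — the two circuits implement the same unitary up to a global phase.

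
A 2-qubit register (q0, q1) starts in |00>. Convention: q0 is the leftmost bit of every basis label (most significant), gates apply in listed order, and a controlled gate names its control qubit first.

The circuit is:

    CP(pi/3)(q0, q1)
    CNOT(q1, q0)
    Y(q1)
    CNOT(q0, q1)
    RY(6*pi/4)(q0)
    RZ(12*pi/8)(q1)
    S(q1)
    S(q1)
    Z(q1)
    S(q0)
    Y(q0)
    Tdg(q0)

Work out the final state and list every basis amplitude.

The resulting statevector has amplitude 0 on |00>, -sqrt(2)*exp(I*pi/4)/2 on |01>, 0 on |10>, sqrt(2)*I/2 on |11>.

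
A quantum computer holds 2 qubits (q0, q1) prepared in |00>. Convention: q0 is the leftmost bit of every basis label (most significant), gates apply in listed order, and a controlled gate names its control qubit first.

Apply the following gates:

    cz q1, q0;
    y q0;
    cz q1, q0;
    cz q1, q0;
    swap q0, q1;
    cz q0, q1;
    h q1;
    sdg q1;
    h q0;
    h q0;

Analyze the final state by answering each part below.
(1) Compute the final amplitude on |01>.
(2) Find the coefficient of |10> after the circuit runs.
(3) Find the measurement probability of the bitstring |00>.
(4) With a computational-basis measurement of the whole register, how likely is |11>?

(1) The amplitude on |01> is -sqrt(2)/2. Key observation: the block from step 3 through step 4 cancels to the identity and can be dropped.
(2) The amplitude on |10> is 0.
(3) Outcome |00> occurs with probability 1/2.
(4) The probability of measuring |11> is 0.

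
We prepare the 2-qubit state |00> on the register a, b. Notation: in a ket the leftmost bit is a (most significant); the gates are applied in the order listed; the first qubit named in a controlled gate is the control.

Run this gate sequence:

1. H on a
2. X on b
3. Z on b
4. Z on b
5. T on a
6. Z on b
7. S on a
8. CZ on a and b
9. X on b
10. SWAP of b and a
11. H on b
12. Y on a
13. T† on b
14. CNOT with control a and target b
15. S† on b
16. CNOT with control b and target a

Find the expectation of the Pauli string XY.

The expectation value of XY is -1/2.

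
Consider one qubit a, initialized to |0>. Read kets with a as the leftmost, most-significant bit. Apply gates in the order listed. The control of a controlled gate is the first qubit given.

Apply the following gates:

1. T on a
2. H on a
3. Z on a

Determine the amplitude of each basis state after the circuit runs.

The final amplitudes are sqrt(2)/2 on |0>, -sqrt(2)/2 on |1>.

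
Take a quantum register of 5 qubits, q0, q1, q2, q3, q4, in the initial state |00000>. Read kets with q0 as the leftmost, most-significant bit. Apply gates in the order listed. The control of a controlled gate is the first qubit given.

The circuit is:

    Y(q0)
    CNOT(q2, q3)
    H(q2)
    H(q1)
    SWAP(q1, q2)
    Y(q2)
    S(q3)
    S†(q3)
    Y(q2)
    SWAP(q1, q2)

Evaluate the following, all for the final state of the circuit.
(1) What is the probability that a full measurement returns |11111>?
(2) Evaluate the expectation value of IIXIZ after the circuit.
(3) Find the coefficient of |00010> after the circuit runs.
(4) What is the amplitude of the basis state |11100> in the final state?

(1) The probability of measuring |11111> is 0.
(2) The observable IIXIZ averages to 1.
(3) The amplitude on |00010> is 0.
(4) |11100> carries amplitude I/2 in the final state.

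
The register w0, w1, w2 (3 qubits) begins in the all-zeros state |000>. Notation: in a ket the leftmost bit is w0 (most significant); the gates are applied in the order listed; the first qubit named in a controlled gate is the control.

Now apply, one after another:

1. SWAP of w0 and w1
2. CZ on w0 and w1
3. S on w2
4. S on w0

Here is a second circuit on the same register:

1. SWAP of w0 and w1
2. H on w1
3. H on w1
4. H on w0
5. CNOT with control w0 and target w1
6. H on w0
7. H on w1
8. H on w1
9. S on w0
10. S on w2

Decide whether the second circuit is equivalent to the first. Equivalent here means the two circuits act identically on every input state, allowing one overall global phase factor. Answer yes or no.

No, they are not equivalent — no single phase factor reconciles the two unitaries.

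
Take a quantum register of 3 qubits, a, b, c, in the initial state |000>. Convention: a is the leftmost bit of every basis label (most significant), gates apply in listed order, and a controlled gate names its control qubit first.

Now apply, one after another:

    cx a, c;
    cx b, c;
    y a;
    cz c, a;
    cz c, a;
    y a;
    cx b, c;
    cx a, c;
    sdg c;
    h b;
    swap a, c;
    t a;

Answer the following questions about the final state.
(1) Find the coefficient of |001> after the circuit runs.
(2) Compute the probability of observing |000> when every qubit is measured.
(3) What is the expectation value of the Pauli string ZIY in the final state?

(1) |001> carries amplitude 0 in the final state. Key observation: the block from step 1 through step 8 cancels to the identity and can be dropped.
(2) The probability of measuring |000> is 1/2.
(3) The expectation value of ZIY is 0.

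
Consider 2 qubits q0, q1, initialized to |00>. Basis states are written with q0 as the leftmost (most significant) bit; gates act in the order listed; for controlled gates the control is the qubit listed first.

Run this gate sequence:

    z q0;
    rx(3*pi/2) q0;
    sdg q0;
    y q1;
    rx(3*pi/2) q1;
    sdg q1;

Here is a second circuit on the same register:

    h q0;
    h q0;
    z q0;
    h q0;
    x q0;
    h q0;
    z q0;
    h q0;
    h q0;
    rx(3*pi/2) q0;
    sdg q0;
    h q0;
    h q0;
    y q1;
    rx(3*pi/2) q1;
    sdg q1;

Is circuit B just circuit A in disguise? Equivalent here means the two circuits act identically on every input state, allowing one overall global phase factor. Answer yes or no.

Yes — the two circuits implement the same unitary up to a global phase.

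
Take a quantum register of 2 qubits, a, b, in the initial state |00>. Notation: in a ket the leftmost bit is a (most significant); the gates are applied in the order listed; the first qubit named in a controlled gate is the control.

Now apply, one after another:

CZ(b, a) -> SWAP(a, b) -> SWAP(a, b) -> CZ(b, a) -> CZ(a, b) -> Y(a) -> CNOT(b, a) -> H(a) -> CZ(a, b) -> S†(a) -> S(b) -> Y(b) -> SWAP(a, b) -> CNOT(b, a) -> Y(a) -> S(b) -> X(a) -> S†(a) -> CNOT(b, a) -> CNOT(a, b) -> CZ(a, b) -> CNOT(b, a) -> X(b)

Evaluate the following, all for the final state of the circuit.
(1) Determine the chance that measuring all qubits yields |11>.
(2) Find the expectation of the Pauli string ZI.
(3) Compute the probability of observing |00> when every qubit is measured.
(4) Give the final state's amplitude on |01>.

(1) Outcome |11> occurs with probability 1/2. Key observation: gates 1-4 undo each other exactly, leaving only the rest of the circuit to track.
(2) In the final state, ZI has expectation 0.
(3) Outcome |00> occurs with probability 1/2.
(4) The amplitude on |01> is 0.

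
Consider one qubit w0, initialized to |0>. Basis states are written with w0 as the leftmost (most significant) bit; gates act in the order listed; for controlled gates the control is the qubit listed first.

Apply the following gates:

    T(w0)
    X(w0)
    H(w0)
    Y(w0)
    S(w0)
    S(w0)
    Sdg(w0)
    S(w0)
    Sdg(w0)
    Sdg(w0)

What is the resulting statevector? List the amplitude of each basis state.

The resulting statevector has amplitude sqrt(2)*I/2 on |0>, sqrt(2)*I/2 on |1>. Key observation: steps 5-10 multiply out to the identity, so the circuit reduces to the remaining gates.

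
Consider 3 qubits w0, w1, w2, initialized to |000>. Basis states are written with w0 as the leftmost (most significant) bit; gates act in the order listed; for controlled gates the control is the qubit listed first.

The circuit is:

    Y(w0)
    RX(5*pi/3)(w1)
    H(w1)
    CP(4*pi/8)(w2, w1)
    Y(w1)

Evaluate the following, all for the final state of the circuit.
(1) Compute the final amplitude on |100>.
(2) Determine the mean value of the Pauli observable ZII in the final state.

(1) The final state's coefficient on |100> equals -sqrt(6)/4 + sqrt(2)*I/4.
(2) The observable ZII averages to -1.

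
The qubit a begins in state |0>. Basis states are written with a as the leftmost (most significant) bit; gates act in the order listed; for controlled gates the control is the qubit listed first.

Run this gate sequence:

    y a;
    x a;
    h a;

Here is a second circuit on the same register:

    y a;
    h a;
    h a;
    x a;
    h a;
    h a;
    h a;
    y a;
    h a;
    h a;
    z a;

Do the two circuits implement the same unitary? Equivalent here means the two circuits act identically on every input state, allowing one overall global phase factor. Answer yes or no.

No: there is an input state on which the two circuits produce genuinely different outputs (not merely differing by a phase).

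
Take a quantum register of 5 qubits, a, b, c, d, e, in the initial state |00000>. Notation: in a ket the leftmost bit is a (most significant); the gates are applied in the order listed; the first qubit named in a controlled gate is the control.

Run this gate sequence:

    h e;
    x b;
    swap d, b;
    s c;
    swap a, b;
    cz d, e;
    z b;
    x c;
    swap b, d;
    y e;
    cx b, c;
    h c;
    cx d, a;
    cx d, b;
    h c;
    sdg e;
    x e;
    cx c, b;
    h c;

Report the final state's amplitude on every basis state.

After the circuit, the state carries amplitude 1/2 on |01000>, I/2 on |01001>, 1/2 on |01100>, I/2 on |01101>, and 0 on every other basis state.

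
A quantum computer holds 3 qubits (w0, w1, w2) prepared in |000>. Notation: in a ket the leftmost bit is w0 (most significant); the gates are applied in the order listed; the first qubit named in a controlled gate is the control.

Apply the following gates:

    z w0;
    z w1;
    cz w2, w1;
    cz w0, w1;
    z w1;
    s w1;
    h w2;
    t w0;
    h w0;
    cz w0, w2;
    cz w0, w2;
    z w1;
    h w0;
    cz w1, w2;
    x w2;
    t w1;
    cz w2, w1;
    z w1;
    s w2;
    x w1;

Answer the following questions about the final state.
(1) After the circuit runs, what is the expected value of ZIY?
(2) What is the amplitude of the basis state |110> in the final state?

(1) The observable ZIY averages to 1.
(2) The amplitude on |110> is 0.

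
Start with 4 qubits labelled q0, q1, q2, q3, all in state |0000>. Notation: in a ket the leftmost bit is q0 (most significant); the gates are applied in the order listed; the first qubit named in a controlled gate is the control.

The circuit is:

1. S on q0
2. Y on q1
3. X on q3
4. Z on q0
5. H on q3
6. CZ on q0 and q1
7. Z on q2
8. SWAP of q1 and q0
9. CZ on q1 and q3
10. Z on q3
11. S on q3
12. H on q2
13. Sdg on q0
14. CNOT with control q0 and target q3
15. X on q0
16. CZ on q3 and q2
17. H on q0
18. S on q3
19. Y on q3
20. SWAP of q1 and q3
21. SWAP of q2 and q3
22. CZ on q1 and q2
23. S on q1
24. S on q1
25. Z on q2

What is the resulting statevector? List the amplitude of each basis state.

The resulting statevector has amplitude sqrt(2)/4 on |0000>, -sqrt(2)/4 on |0001>, 0 on |0010>, 0 on |0011>, sqrt(2)/4 on |0100>, sqrt(2)/4 on |0101>, 0 on |0110>, 0 on |0111>, sqrt(2)/4 on |1000>, -sqrt(2)/4 on |1001>, 0 on |1010>, 0 on |1011>, sqrt(2)/4 on |1100>, sqrt(2)/4 on |1101>, 0 on |1110>, 0 on |1111>.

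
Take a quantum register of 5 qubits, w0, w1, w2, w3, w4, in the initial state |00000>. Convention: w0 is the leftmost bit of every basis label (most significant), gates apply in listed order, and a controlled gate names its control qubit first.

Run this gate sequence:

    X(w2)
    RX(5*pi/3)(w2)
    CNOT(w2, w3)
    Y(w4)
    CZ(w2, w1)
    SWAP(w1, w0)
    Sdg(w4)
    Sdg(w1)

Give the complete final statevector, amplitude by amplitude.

The final amplitudes are -I/2 on |00001>, -sqrt(3)/2 on |00111>, and 0 on every other basis state.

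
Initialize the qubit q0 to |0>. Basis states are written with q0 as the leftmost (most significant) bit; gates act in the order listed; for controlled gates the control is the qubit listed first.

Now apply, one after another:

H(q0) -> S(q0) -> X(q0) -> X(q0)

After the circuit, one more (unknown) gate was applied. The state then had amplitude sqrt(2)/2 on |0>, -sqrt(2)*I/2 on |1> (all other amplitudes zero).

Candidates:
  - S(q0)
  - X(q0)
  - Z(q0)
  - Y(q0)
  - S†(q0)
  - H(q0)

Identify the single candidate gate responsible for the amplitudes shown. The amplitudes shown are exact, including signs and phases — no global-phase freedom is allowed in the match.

The applied gate was Z(q0). Key observation: steps 3-4 multiply out to the identity, so the circuit reduces to the remaining gates.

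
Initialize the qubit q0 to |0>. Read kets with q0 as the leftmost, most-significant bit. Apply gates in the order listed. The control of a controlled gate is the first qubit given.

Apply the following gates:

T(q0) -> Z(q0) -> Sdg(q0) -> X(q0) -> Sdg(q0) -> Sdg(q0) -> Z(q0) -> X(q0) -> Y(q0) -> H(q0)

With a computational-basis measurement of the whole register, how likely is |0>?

The probability of measuring |0> is 1/2.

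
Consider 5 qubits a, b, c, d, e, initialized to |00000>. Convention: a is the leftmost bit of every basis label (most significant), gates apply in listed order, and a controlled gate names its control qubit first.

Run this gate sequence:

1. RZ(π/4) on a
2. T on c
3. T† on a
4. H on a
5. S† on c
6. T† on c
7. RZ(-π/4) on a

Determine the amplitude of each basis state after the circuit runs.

The resulting statevector has amplitude sqrt(2)/2 on |00000>, -sqrt(2)*exp(3*I*pi/4)/2 on |10000>, and 0 on every other basis state.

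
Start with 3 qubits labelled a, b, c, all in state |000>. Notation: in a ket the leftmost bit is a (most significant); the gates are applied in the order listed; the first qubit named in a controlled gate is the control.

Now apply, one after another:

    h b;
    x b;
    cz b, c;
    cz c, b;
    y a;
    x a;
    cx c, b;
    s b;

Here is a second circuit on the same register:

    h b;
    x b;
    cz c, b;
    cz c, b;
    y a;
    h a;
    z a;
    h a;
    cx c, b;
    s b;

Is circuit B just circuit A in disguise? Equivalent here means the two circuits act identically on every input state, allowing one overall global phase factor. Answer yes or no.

Yes: on every input state the two circuits agree up to one overall phase factor.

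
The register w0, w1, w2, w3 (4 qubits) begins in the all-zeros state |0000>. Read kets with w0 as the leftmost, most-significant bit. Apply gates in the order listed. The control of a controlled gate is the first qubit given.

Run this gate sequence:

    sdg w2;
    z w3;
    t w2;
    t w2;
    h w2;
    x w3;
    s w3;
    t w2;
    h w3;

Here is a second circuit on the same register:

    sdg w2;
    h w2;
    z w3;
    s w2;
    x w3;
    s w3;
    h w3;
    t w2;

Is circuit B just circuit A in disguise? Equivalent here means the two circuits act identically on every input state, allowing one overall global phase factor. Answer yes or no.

No, they are not equivalent — no single phase factor reconciles the two unitaries.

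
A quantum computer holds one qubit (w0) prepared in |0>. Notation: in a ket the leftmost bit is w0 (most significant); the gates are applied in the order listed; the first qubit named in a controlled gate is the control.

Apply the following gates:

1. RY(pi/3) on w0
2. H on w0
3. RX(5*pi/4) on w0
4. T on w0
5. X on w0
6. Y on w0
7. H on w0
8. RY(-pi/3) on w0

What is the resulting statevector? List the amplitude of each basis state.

The final amplitudes are -sqrt(sqrt(2) + 2)/8 - sqrt(2 - sqrt(2))*exp(3*I*pi/4)/4 + sqrt(6 - 3*sqrt(2))*exp(3*I*pi/4)/8 + sqrt(sqrt(2) + 2)*exp(I*pi/4)/8 + I*sqrt(6 - 3*sqrt(2))/8 + I*sqrt(2 - sqrt(2))/4 on |0>, -sqrt(sqrt(2) + 2)/4 + sqrt(3*sqrt(2) + 6)/8 - sqrt(sqrt(2) + 2)*exp(I*pi/4)/4 - sqrt(3*sqrt(2) + 6)*exp(I*pi/4)/8 + sqrt(2 - sqrt(2))*exp(3*I*pi/4)/8 + I*sqrt(2 - sqrt(2))/8 on |1>.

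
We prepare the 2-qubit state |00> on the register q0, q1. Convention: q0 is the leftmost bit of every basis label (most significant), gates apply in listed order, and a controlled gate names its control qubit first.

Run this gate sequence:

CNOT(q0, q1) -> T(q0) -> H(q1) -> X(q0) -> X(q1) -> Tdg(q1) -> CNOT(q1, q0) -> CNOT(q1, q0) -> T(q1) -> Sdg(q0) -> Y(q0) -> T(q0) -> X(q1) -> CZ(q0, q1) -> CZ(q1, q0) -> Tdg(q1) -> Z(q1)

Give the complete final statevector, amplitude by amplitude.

The resulting statevector has amplitude -sqrt(2)/2 on |00>, -sqrt(2)*exp(3*I*pi/4)/2 on |01>, 0 on |10>, 0 on |11>.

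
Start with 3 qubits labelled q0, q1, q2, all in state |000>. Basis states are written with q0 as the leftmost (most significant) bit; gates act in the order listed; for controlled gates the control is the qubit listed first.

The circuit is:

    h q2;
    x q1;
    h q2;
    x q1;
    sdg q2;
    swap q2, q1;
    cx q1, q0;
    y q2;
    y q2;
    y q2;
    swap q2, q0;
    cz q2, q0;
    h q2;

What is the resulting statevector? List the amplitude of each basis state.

The final amplitudes are sqrt(2)*I/2 on |100>, sqrt(2)*I/2 on |101>, and 0 on every other basis state.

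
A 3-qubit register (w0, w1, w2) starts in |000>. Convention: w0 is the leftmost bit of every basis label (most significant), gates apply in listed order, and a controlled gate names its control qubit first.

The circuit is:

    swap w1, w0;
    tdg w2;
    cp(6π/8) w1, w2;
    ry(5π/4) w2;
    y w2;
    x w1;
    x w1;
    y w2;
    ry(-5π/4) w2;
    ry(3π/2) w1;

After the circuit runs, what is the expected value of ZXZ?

The expectation value of ZXZ is -1.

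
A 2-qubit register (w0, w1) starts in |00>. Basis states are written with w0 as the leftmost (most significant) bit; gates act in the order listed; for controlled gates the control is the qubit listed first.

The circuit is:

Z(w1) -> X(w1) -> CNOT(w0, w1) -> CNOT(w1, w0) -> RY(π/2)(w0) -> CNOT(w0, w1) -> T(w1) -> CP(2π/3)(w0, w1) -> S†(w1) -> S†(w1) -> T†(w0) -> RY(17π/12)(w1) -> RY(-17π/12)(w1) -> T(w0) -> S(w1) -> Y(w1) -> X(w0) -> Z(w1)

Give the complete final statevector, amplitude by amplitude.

The resulting statevector has amplitude 0 on |00>, -sqrt(2)*I/2 on |01>, sqrt(2)*exp(I*pi/4)/2 on |10>, 0 on |11>. Key observation: steps 10-15 multiply out to the identity, so the circuit reduces to the remaining gates.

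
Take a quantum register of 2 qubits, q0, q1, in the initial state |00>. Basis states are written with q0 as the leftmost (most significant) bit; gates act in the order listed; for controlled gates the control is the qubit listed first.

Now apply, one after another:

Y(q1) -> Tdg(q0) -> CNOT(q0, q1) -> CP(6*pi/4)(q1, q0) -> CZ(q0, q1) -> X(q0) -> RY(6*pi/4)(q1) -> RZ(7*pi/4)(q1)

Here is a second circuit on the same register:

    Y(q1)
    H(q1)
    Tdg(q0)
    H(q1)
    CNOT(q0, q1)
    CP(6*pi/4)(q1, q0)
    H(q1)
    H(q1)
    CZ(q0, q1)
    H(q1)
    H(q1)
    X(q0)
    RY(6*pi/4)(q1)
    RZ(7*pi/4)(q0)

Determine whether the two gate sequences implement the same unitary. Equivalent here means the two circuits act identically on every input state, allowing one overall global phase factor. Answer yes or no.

No — the two circuits implement different unitaries, even allowing a global phase.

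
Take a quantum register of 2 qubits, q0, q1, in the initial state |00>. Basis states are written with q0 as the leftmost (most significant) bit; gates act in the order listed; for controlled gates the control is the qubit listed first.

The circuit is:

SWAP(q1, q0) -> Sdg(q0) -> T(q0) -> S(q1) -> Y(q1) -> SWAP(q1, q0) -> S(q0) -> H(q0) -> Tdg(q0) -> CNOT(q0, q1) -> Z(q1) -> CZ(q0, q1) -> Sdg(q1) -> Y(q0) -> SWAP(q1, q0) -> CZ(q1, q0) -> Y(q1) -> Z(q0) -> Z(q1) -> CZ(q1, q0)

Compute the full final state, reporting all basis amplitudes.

The resulting statevector has amplitude -sqrt(2)/2 on |00>, 0 on |01>, 0 on |10>, sqrt(2)*exp(I*pi/4)/2 on |11>.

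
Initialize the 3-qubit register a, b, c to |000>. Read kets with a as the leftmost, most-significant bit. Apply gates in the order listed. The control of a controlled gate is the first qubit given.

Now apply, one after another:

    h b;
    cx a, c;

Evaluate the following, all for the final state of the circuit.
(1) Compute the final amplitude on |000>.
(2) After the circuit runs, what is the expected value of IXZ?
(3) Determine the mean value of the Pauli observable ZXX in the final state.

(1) The amplitude on |000> is sqrt(2)/2.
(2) The observable IXZ averages to 1.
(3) The observable ZXX averages to 0.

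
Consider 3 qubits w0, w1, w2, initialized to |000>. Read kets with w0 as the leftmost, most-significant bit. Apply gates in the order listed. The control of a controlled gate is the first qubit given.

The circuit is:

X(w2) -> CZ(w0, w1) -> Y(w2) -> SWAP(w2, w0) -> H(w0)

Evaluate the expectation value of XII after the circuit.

The expectation value of XII is 1.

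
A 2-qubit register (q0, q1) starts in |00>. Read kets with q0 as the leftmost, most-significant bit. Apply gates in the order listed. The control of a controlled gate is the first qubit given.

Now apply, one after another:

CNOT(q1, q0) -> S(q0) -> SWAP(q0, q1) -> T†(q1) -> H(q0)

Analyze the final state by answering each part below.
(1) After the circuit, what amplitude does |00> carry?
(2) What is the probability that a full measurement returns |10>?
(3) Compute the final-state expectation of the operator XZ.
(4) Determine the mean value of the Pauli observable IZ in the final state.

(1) |00> carries amplitude sqrt(2)/2 in the final state.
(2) A full measurement returns |10> with probability 1/2.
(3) The observable XZ averages to 1.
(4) In the final state, IZ has expectation 1.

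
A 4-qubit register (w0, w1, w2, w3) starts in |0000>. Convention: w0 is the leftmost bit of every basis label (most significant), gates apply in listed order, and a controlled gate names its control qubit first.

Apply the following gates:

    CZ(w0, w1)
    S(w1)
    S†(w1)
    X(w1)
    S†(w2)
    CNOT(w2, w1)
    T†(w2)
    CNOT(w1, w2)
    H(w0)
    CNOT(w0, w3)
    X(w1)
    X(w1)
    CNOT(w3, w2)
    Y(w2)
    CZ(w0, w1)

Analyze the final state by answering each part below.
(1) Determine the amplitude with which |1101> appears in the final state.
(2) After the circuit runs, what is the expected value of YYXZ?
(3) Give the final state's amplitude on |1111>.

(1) The amplitude on |1101> is 0. Key observation: steps 11-12 multiply out to the identity, so the circuit reduces to the remaining gates.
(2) The expectation value of YYXZ is 0.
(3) The amplitude on |1111> is -sqrt(2)*I/2.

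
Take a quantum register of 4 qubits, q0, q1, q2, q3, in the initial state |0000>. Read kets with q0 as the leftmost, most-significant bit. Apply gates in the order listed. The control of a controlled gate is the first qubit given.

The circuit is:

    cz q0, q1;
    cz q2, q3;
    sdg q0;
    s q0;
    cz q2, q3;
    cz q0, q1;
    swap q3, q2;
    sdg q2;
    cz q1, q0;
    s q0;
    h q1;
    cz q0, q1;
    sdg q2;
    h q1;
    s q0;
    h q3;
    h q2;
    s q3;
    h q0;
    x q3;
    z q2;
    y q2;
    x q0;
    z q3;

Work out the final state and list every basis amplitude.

The resulting statevector has amplitude -sqrt(2)/4 on |0000>, -sqrt(2)*I/4 on |0001>, -sqrt(2)/4 on |0010>, -sqrt(2)*I/4 on |0011>, 0 on |0100>, 0 on |0101>, 0 on |0110>, 0 on |0111>, -sqrt(2)/4 on |1000>, -sqrt(2)*I/4 on |1001>, -sqrt(2)/4 on |1010>, -sqrt(2)*I/4 on |1011>, 0 on |1100>, 0 on |1101>, 0 on |1110>, 0 on |1111>. Key observation: gates 1-6 undo each other exactly, leaving only the rest of the circuit to track.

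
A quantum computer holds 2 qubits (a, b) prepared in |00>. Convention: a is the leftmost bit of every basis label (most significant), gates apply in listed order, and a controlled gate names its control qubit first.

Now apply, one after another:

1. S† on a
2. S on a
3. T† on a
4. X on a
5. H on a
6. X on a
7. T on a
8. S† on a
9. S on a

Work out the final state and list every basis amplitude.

The final amplitudes are -sqrt(2)/2 on |00>, 0 on |01>, sqrt(2)*exp(I*pi/4)/2 on |10>, 0 on |11>.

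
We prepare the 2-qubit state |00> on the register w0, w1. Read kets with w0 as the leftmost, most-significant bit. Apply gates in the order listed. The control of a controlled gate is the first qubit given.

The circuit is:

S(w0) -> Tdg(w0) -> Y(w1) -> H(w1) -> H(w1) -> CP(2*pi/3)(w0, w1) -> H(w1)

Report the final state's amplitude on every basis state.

After the circuit, the state carries amplitude sqrt(2)*I/2 on |00>, -sqrt(2)*I/2 on |01>, 0 on |10>, 0 on |11>.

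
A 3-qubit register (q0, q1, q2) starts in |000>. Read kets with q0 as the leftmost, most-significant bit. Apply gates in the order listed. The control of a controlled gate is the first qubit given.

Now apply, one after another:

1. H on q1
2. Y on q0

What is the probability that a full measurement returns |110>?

The probability of measuring |110> is 1/2.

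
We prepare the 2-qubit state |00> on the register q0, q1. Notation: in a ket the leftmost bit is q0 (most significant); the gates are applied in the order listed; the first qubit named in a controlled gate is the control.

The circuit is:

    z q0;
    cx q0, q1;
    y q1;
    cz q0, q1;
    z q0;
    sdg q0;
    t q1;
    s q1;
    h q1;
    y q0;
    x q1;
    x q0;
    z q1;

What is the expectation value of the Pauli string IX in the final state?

The observable IX averages to 1.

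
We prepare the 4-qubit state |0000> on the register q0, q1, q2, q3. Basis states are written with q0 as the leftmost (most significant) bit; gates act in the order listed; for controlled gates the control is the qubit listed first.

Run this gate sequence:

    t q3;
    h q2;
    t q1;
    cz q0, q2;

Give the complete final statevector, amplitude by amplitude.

The final amplitudes are sqrt(2)/2 on |0000>, sqrt(2)/2 on |0010>, and 0 on every other basis state.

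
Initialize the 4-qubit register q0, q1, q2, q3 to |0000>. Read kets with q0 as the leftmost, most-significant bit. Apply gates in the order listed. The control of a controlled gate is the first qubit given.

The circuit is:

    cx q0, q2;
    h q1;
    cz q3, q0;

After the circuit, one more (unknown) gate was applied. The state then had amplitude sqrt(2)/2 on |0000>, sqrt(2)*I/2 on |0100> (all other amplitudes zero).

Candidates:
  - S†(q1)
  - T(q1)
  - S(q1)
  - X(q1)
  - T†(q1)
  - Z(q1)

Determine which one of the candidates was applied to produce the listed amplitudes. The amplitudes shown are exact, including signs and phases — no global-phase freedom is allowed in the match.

The unique candidate consistent with the amplitudes is S(q1).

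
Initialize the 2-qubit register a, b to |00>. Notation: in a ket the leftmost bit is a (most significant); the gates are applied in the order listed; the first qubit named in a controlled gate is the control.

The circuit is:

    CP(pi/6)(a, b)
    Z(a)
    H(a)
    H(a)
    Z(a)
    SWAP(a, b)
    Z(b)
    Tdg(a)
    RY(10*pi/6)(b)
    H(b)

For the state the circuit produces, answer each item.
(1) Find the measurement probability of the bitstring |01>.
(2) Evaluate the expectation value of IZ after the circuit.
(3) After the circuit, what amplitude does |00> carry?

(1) Outcome |01> occurs with probability sqrt(3)/4 + 1/2. Key observation: gates 2-5 undo each other exactly, leaving only the rest of the circuit to track.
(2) The observable IZ averages to -sqrt(3)/2.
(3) The final state's coefficient on |00> equals -sqrt(6)/4 + sqrt(2)/4.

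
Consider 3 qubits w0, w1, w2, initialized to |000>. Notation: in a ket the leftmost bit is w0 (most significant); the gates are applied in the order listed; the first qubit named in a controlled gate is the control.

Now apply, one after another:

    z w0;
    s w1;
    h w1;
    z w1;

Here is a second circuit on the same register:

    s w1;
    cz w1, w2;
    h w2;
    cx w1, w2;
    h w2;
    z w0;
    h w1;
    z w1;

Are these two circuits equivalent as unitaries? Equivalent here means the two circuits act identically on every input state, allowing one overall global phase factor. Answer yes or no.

Yes: on every input state the two circuits agree up to one overall phase factor.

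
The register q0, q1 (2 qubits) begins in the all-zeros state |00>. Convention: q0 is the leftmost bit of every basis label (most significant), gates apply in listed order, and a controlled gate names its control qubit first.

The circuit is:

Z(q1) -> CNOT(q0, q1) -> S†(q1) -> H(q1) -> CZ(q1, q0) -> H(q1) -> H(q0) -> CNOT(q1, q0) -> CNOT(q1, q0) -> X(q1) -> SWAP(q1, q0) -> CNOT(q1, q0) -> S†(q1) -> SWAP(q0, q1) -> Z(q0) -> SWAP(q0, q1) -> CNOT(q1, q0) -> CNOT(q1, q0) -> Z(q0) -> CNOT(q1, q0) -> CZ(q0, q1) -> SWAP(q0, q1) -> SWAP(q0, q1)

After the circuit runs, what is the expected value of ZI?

In the final state, ZI has expectation -1.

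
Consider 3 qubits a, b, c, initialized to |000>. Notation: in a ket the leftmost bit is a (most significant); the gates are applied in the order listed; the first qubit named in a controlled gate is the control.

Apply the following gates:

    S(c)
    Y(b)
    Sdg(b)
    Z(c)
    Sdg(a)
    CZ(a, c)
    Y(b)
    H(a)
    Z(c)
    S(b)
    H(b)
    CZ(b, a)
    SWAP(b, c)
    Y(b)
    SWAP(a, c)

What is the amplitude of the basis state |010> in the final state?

The amplitude on |010> is 1/2.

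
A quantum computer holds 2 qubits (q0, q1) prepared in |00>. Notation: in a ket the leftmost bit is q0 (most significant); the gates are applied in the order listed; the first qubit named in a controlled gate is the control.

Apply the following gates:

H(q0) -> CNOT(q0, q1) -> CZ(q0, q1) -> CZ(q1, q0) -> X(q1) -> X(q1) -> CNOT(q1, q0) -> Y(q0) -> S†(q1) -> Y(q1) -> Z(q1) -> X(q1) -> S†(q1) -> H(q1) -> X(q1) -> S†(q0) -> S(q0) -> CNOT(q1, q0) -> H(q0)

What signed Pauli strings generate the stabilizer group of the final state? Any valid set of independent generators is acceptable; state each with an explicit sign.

The final state is stabilized by the group generated by -XI, +IZ; other independent generating sets are equally valid.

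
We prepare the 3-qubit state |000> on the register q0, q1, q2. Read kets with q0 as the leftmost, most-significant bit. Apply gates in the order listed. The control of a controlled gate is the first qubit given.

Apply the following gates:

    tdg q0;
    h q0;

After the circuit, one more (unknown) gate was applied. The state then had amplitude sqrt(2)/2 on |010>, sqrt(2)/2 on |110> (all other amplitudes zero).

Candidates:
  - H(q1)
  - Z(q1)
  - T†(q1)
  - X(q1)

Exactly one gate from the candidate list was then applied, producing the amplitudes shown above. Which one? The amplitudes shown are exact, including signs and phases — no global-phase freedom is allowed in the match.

It was X(q1) that produced the state shown.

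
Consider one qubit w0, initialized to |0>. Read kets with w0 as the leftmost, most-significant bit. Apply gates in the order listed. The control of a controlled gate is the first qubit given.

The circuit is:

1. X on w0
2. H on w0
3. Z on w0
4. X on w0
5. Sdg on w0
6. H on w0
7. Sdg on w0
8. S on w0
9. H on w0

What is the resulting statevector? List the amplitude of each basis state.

The resulting statevector has amplitude sqrt(2)/2 on |0>, -sqrt(2)*I/2 on |1>.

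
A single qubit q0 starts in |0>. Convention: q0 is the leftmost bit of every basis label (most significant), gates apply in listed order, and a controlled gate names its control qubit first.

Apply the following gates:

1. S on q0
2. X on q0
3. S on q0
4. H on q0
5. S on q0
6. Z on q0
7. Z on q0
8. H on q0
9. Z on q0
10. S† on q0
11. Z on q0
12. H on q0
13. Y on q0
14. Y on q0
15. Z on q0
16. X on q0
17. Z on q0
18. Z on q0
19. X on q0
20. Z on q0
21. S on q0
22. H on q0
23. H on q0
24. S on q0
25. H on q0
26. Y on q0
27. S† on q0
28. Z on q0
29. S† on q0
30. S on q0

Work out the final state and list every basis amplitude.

The resulting statevector has amplitude 1/2 - I/2 on |0>, -1/2 - I/2 on |1>. Key observation: gates 15-20 undo each other exactly, leaving only the rest of the circuit to track.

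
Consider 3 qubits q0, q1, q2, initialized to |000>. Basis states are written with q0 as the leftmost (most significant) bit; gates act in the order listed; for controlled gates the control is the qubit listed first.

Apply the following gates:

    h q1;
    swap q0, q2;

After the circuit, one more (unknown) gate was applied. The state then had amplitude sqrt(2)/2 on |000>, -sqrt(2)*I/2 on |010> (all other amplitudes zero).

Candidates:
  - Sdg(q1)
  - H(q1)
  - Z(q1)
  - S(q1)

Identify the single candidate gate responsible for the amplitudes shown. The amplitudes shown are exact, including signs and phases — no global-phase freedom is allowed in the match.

The applied gate was Sdg(q1).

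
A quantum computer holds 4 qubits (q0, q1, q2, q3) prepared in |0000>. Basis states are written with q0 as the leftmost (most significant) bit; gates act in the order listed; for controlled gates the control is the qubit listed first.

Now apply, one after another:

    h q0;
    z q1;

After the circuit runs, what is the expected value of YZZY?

In the final state, YZZY has expectation 0.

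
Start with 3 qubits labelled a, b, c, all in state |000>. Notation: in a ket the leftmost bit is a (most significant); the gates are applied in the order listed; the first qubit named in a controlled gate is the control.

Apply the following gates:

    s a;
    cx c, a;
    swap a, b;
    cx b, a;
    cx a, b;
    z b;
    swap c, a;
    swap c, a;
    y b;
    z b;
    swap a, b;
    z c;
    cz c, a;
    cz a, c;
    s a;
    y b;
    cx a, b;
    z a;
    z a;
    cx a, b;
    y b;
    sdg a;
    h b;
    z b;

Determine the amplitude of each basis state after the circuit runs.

After the circuit, the state carries amplitude -sqrt(2)*I/2 on |100>, sqrt(2)*I/2 on |110>, and 0 on every other basis state. Key observation: steps 15-22 multiply out to the identity, so the circuit reduces to the remaining gates.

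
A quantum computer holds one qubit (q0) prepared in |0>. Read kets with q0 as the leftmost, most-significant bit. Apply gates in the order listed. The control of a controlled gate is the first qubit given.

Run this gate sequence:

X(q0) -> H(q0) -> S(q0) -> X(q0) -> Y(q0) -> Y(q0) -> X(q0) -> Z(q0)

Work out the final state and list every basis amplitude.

The resulting statevector has amplitude sqrt(2)/2 on |0>, sqrt(2)*I/2 on |1>.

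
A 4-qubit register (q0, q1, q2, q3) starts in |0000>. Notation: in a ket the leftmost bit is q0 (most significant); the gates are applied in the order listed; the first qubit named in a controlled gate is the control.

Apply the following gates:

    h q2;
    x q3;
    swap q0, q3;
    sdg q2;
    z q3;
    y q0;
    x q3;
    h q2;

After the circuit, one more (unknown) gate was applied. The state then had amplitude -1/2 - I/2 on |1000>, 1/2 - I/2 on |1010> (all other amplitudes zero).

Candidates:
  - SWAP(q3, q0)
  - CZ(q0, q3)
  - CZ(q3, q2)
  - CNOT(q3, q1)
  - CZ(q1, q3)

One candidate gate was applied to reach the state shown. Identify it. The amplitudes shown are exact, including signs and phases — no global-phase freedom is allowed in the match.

The unique candidate consistent with the amplitudes is SWAP(q3, q0).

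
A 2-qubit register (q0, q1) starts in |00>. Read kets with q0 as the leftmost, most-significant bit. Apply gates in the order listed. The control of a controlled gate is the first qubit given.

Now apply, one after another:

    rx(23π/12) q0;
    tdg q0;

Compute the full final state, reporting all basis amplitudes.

The resulting statevector has amplitude -sqrt(3*sqrt(2) + 6)/4 - sqrt(2 - sqrt(2))/4 on |00>, 0 on |01>, (-sqrt(sqrt(2) + 2)/4 + sqrt(6 - 3*sqrt(2))/4)*exp(I*pi/4) on |10>, 0 on |11>.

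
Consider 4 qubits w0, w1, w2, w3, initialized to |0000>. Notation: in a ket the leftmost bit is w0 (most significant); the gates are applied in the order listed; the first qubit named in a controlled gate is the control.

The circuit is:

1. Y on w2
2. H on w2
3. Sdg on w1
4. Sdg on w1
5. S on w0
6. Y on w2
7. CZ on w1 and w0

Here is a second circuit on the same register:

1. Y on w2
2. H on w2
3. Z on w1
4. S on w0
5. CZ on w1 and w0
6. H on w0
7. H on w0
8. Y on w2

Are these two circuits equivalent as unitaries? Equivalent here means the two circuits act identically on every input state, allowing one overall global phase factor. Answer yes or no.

Yes, they are equivalent — the unitaries differ by at most a global phase.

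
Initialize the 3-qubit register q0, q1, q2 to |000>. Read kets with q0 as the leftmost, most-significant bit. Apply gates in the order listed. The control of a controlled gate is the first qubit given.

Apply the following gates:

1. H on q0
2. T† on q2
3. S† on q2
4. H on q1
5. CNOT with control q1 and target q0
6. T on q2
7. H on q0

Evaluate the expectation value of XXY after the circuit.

In the final state, XXY has expectation 0.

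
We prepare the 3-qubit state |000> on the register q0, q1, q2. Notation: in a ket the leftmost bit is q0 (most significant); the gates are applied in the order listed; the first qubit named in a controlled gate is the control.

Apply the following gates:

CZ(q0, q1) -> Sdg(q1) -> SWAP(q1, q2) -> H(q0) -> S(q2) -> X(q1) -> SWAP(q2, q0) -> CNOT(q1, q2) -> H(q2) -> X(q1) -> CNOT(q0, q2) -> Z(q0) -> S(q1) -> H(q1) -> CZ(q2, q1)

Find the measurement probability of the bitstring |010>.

A full measurement returns |010> with probability 1/2.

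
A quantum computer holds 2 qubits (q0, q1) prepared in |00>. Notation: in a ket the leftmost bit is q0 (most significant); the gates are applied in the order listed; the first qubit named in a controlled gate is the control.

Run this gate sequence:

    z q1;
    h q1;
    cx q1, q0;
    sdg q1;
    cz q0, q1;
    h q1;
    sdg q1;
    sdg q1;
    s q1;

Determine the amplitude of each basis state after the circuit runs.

After the circuit, the state carries amplitude 1/2 on |00>, -I/2 on |01>, I/2 on |10>, -1/2 on |11>.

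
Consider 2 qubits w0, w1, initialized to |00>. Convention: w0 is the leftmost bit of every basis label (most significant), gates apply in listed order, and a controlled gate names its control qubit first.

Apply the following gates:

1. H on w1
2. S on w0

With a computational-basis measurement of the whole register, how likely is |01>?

The probability of measuring |01> is 1/2.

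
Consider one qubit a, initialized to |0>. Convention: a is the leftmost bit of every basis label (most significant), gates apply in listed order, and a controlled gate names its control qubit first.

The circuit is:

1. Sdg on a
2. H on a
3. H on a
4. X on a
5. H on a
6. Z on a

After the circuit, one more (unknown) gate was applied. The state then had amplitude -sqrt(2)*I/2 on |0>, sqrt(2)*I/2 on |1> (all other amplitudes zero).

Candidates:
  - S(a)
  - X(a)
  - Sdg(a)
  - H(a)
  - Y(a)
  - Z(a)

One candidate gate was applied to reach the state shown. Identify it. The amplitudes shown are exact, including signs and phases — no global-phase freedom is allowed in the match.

It was Y(a) that produced the state shown. Key observation: steps 3-6 multiply out to the identity, so the circuit reduces to the remaining gates.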